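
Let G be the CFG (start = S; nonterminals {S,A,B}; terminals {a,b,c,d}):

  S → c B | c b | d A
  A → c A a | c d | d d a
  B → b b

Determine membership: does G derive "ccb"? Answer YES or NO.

Convert to CNF:
  S -> T0 B | T0 T3 | T2 A
  A -> T0 T2 | T0 X4 | T2 X5
  B -> T3 T3
  T0 -> c
  T1 -> a
  T2 -> d
  T3 -> b
  X4 -> A T1
  X5 -> T2 T1

Fill CYK table bottom-up:
  cell(0,0) c: {T0}  orig:{}
  cell(1,1) c: {T0}  orig:{}
  cell(2,2) b: {T3}  orig:{}
  cell(0,1) cc: ∅
  cell(1,2) cb: {S}
  cell(0,2) ccb: ∅

S ∉ T[0,2] ⇒ NO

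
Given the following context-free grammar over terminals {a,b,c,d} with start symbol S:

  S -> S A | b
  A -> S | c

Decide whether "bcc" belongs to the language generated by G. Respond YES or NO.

Convert to CNF:
  S -> S A | b
  A -> S A | b | c

CYK fill:
  cell(0,0) b: {A,S}
  cell(1,1) c: {A}
  cell(2,2) c: {A}
  cell(0,1) bc: {A,S}
  cell(1,2) cc: ∅
  cell(0,2) bcc: {A,S}

S ∈ T[0,2] ⇒ YES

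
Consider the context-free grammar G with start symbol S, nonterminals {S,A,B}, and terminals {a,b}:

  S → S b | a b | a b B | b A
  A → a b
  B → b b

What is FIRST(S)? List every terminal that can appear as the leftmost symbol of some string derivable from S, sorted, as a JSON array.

Compute FIRST by fixpoint:
[1]
  A via A→a b: +{a}
  B via B→b b: +{b}
  S via S→a b: +{a}
  S via S→b A: +{b}
  S: {a,b}  A: {a}  B: {b}
[2] (no change)
  S: {a,b}  A: {a}  B: {b}

FIRST(S) = ["a", "b"]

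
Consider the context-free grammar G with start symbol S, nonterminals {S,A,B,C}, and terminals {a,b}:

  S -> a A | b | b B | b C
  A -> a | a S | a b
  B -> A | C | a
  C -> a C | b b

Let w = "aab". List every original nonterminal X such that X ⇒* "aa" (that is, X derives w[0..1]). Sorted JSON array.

CNF form of G:
  S -> T0 A | T1 B | T1 C | b
  A -> T0 S | T0 T1 | a
  B -> T0 C | T0 S | T0 T1 | T1 T1 | a
  C -> T0 C | T1 T1
  T0 -> a
  T1 -> b

CYK fill (cells [i..j] with 0 ≤ i ≤ j ≤ 1 only):
  T[0,0] 'a' = {A,B,T0}  orig:{A,B}
  T[1,1] 'a' = {A,B,T0}  orig:{A,B}
  T[0,1] 'aa' = {S}

Original NTs in T[0,1] deriving "aa": ["S"]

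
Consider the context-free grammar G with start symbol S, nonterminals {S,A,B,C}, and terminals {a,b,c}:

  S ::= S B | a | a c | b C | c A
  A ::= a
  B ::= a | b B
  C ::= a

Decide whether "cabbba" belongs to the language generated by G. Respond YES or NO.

Convert to CNF:
  S -> S B | T0 C | T1 T2 | T2 A | a
  A -> a
  B -> T0 B | a
  C -> a
  T0 -> b
  T1 -> a
  T2 -> c

CYK fill:
  T[0,0] 'c' = {T2}  orig:{}
  T[1,1] 'a' = {A,B,C,S,T1}  orig:{A,B,C,S}
  T[2,2] 'b' = {T0}  orig:{}
  T[3,3] 'b' = {T0}  orig:{}
  T[4,4] 'b' = {T0}  orig:{}
  T[5,5] 'a' = {A,B,C,S,T1}  orig:{A,B,C,S}
  T[0,1] 'ca' = {S}
  T[1,2] 'ab' = ∅
  T[2,3] 'bb' = ∅
  T[3,4] 'bb' = ∅
  T[4,5] 'ba' = {B,S}
  T[0,2] 'cab' = ∅
  T[1,3] 'abb' = ∅
  T[2,4] 'bbb' = ∅
  T[3,5] 'bba' = {B}
  T[0,3] 'cabb' = ∅
  T[1,4] 'abbb' = ∅
  T[2,5] 'bbba' = {B}
  T[0,4] 'cabbb' = ∅
  T[1,5] 'abbba' = {S}
  T[0,5] 'cabbba' = {S}

S ∈ T[0,5] ⇒ YES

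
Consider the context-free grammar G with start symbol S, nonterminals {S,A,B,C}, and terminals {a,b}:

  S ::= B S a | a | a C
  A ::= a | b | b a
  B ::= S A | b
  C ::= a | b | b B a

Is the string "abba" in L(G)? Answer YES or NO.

Convert to CNF:
  S -> B X3 | T1 C | a
  A -> T0 T1 | a | b
  B -> S A | b
  C -> T0 X2 | a | b
  T0 -> b
  T1 -> a
  X2 -> B T1
  X3 -> S T1

Fill CYK table bottom-up:
  [0..0]={A,C,S,T1}  "a"  orig:{A,C,S}
  [1..1]={A,B,C,T0}  "b"  orig:{A,B,C}
  [2..2]={A,B,C,T0}  "b"  orig:{A,B,C}
  [3..3]={A,C,S,T1}  "a"  orig:{A,C,S}
  [0..1]={B,S}  "ab"
  [1..2]=∅  "bb"
  [2..3]={A,X2}  "ba"  orig:{A}
  [0..2]={B}  "abb"
  [1..3]={C}  "bba"
  [0..3]={B,S,X2}  "abba"  orig:{B,S}

S ∈ T[0,3] ⇒ YES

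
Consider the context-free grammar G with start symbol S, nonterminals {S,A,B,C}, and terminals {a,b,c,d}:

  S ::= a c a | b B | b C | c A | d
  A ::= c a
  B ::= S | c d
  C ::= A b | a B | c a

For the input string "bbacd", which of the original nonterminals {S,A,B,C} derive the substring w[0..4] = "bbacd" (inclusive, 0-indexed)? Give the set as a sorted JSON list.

CNF form of G:
  S -> T0 A | T1 X5 | T2 B | T2 C | d
  A -> T0 T1
  B -> T0 A | T0 T3 | T1 X4 | T2 B | T2 C | d
  C -> A T2 | T0 T1 | T1 B
  T0 -> c
  T1 -> a
  T2 -> b
  T3 -> d
  X4 -> T0 T1
  X5 -> T0 T1

Fill CYK table bottom-up — only the sub-triangle for w[0..4]:
  [0..0]={T2}  "b"  orig:{}
  [1..1]={T2}  "b"  orig:{}
  [2..2]={T1}  "a"  orig:{}
  [3..3]={T0}  "c"  orig:{}
  [4..4]={B,S,T3}  "d"  orig:{B,S}
  [0..1]=∅  "bb"
  [1..2]=∅  "ba"
  [2..3]=∅  "ac"
  [3..4]={B}  "cd"
  [0..2]=∅  "bba"
  [1..3]=∅  "bac"
  [2..4]={C}  "acd"
  [0..3]=∅  "bbac"
  [1..4]={B,S}  "bacd"
  [0..4]={B,S}  "bbacd"

Original NTs in T[0,4] deriving "bbacd": ["B", "S"]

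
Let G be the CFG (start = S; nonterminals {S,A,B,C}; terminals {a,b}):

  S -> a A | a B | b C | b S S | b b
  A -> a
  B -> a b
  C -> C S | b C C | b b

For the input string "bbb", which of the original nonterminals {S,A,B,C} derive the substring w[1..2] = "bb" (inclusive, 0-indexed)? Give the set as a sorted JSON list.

CNF form of G:
  S -> T0 A | T0 B | T1 C | T1 T1 | T1 X3
  A -> a
  B -> T0 T1
  C -> C S | T1 T1 | T1 X2
  T0 -> a
  T1 -> b
  X2 -> C C
  X3 -> S S

CYK fill, restricted to cells inside w[1..2]:
  T[1,1] 'b' = {T1}  orig:{}
  T[2,2] 'b' = {T1}  orig:{}
  T[1,2] 'bb' = {C,S}

Original NTs in T[1,2] deriving "bb": ["C", "S"]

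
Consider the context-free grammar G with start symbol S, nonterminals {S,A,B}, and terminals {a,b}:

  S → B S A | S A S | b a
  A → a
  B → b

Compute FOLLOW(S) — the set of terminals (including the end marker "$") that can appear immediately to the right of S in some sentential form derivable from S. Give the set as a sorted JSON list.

Compute FIRST by fixpoint:
pass 1:
  A via A→a: +{a}
  B via B→b: +{b}
  S via S→B S A: +{b}
  FIRST(S)={b}  FIRST(A)={a}  FIRST(B)={b}
pass 2: (no change)
  FIRST(S)={b}  FIRST(A)={a}  FIRST(B)={b}

FOLLOW sets:
initialize: $ ∈ FOLLOW(S)
iter 1:
  S→B S A: FOLLOW(B) ⊇ FIRST(S) = {b}; new: +{b}
  S→B S A: FOLLOW(S) ⊇ FIRST(A) = {a}; new: +{a}
  S→B S A: FOLLOW(A) ⊇ FOLLOW(S) ⊇ {$,a}; new: +{$,a}
  S→S A S: FOLLOW(A) ⊇ FIRST(S) = {b}; new: +{b}
  FOLLOW(S)={$,a}  FOLLOW(A)={$,a,b}  FOLLOW(B)={b}
iter 2: (no change)
  FOLLOW(S)={$,a}  FOLLOW(A)={$,a,b}  FOLLOW(B)={b}

FOLLOW(S) = ["$", "a"]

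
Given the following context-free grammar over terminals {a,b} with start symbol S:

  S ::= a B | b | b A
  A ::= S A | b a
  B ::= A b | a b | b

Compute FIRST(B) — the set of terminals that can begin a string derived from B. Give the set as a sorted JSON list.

FIRST sets, iterate to fixpoint:
round 1:
  A via A→b a: +{b}
  B via B→A b: +{b}
  B via B→a b: +{a}
  S via S→a B: +{a}
  S via S→b: +{b}
  FIRST(S)={a,b}  FIRST(A)={b}  FIRST(B)={a,b}
round 2:
  A via A→S A: +{a}
  FIRST(S)={a,b}  FIRST(A)={a,b}  FIRST(B)={a,b}
round 3: — fixpoint
  FIRST(S)={a,b}  FIRST(A)={a,b}  FIRST(B)={a,b}

FIRST(B) = ["a", "b"]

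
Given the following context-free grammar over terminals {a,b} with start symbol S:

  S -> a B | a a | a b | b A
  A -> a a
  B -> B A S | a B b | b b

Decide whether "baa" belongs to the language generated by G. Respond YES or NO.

Convert to CNF:
  S -> T0 B | T0 T0 | T0 T1 | T1 A
  A -> T0 T0
  B -> B X2 | T0 X3 | T1 T1
  T0 -> a
  T1 -> b
  X2 -> A S
  X3 -> B T1

CYK table (by increasing span):
  [0..0]={T1}  "b"  orig:{}
  [1..1]={T0}  "a"  orig:{}
  [2..2]={T0}  "a"  orig:{}
  [0..1]=∅  "ba"
  [1..2]={A,S}  "aa"
  [0..2]={S}  "baa"

S ∈ T[0,2] ⇒ YES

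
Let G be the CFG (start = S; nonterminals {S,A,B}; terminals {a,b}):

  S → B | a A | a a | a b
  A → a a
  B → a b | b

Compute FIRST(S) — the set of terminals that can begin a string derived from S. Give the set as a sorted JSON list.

Compute FIRST by fixpoint:
iter 1:
  A via A→a a: +{a}
  B via B→a b: +{a}
  B via B→b: +{b}
  S via S→B: +{a,b}
  S: {a,b}  A: {a}  B: {a,b}
iter 2: (stable)
  S: {a,b}  A: {a}  B: {a,b}

FIRST(S) = ["a", "b"]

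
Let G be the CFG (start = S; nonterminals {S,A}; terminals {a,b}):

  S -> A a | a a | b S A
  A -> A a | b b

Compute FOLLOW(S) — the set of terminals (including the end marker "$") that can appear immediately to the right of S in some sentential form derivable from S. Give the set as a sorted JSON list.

FIRST iteration:
round 1:
  A via A→b b: +{b}
  S via S→A a: +{b}
  S via S→a a: +{a}
  S: {a,b}  A: {b}
round 2: (stable)
  S: {a,b}  A: {b}

FOLLOW iteration:
initialize: $ ∈ FOLLOW(S)
pass 1:
  A→A a: FOLLOW(A) ⊇ FIRST(a) = {a}; new: +{a}
  S→b S A: FOLLOW(S) ⊇ FIRST(A) = {b}; new: +{b}
  S→b S A: FOLLOW(A) ⊇ FOLLOW(S) ⊇ {$,b}; new: +{$,b}
  FOLLOW[S]={$,b}  FOLLOW[A]={$,a,b}
pass 2: done
  FOLLOW[S]={$,b}  FOLLOW[A]={$,a,b}

FOLLOW(S) = ["$", "b"]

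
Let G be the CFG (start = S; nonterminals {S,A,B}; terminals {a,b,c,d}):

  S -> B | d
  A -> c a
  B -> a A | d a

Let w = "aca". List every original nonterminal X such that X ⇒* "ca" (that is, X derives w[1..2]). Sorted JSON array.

Convert to CNF:
  S -> T1 A | T2 T1 | d
  A -> T0 T1
  B -> T1 A | T2 T1
  T0 -> c
  T1 -> a
  T2 -> d

CYK table (by increasing span) — only the sub-triangle for w[1..2]:
  cell(1,1) c: {T0}  orig:{}
  cell(2,2) a: {T1}  orig:{}
  cell(1,2) ca: {A}

Original NTs in T[1,2] deriving "ca": ["A"]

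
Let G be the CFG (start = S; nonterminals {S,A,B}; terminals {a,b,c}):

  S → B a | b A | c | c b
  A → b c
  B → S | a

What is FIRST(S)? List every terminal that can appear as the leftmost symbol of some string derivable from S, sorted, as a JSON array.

Compute FIRST by fixpoint:
[1]
  A via A→b c: +{b}
  B via B→a: +{a}
  S via S→B a: +{a}
  S via S→b A: +{b}
  S via S→c: +{c}
  FIRST[S]={a,b,c}  FIRST[A]={b}  FIRST[B]={a}
[2]
  B via B→S: +{b,c}
  FIRST[S]={a,b,c}  FIRST[A]={b}  FIRST[B]={a,b,c}
[3] (stable)
  FIRST[S]={a,b,c}  FIRST[A]={b}  FIRST[B]={a,b,c}

FIRST(S) = ["a", "b", "c"]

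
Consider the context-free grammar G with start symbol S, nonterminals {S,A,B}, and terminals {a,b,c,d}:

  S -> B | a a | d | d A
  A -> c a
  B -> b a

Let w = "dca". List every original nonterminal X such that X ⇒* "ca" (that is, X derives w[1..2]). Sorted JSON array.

Convert to CNF:
  S -> T1 T1 | T2 T1 | T3 A | d
  A -> T0 T1
  B -> T2 T1
  T0 -> c
  T1 -> a
  T2 -> b
  T3 -> d

CYK table (by increasing span) — only the sub-triangle for w[1..2]:
  T[1,1] 'c' = {T0}  orig:{}
  T[2,2] 'a' = {T1}  orig:{}
  T[1,2] 'ca' = {A}

Original NTs in T[1,2] deriving "ca": ["A"]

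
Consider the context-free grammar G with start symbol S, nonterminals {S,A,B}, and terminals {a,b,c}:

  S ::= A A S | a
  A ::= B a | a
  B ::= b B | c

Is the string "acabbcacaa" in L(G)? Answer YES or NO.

Convert to CNF:
  S -> A X2 | a
  A -> B T0 | a
  B -> T1 B | c
  T0 -> a
  T1 -> b
  X2 -> A S

Fill CYK table bottom-up:
  T[0,0] 'a' = {A,S,T0}  orig:{A,S}
  T[1,1] 'c' = {B}
  T[2,2] 'a' = {A,S,T0}  orig:{A,S}
  T[3,3] 'b' = {T1}  orig:{}
  T[4,4] 'b' = {T1}  orig:{}
  T[5,5] 'c' = {B}
  T[6,6] 'a' = {A,S,T0}  orig:{A,S}
  T[7,7] 'c' = {B}
  T[8,8] 'a' = {A,S,T0}  orig:{A,S}
  T[9,9] 'a' = {A,S,T0}  orig:{A,S}
  T[0,1] 'ac' = ∅
  T[1,2] 'ca' = {A}
  T[2,3] 'ab' = ∅
  T[3,4] 'bb' = ∅
  T[4,5] 'bc' = {B}
  T[5,6] 'ca' = {A}
  T[6,7] 'ac' = ∅
  T[7,8] 'ca' = {A}
  T[8,9] 'aa' = {X2}  orig:{}
  T[0,2] 'aca' = ∅
  T[1,3] 'cab' = ∅
  T[2,4] 'abb' = ∅
  T[3,5] 'bbc' = {B}
  T[4,6] 'bca' = {A}
  T[5,7] 'cac' = ∅
  T[6,8] 'aca' = ∅
  T[7,9] 'caa' = {X2}  orig:{}
  T[0,3] 'acab' = ∅
  T[1,4] 'cabb' = ∅
  T[2,5] 'abbc' = ∅
  T[3,6] 'bbca' = {A}
  T[4,7] 'bcac' = ∅
  T[5,8] 'caca' = ∅
  T[6,9] 'acaa' = {S}
  T[0,4] 'acabb' = ∅
  T[1,5] 'cabbc' = ∅
  T[2,6] 'abbca' = ∅
  T[3,7] 'bbcac' = ∅
  T[4,8] 'bcaca' = ∅
  T[5,9] 'cacaa' = {S}
  T[0,5] 'acabbc' = ∅
  T[1,6] 'cabbca' = ∅
  T[2,7] 'abbcac' = ∅
  T[3,8] 'bbcaca' = ∅
  T[4,9] 'bcacaa' = {S}
  T[0,6] 'acabbca' = ∅
  T[1,7] 'cabbcac' = ∅
  T[2,8] 'abbcaca' = ∅
  T[3,9] 'bbcacaa' = {S}
  T[0,7] 'acabbcac' = ∅
  T[1,8] 'cabbcaca' = ∅
  T[2,9] 'abbcacaa' = {X2}  orig:{}
  T[0,8] 'acabbcaca' = ∅
  T[1,9] 'cabbcacaa' = {X2}  orig:{}
  T[0,9] 'acabbcacaa' = {S}

S ∈ T[0,9] ⇒ YES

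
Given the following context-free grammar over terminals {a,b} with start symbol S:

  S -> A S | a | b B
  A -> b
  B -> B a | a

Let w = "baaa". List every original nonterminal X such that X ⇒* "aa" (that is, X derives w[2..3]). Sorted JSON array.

Convert to CNF:
  S -> A S | T1 B | a
  A -> b
  B -> B T0 | a
  T0 -> a
  T1 -> b

CYK fill (cells [i..j] with 2 ≤ i ≤ j ≤ 3 only):
  T[2,2] 'a' = {B,S,T0}  orig:{B,S}
  T[3,3] 'a' = {B,S,T0}  orig:{B,S}
  T[2,3] 'aa' = {B}

Original NTs in T[2,3] deriving "aa": ["B"]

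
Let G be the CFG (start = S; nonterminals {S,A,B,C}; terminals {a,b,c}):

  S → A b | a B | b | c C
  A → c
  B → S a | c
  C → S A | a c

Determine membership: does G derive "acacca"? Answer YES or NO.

Convert to CNF:
  S -> A T2 | T0 B | T1 C | b
  A -> c
  B -> S T0 | c
  C -> S A | T0 T1
  T0 -> a
  T1 -> c
  T2 -> b

CYK fill:
  [0..0]={T0}  "a"  orig:{}
  [1..1]={A,B,T1}  "c"  orig:{A,B}
  [2..2]={T0}  "a"  orig:{}
  [3..3]={A,B,T1}  "c"  orig:{A,B}
  [4..4]={A,B,T1}  "c"  orig:{A,B}
  [5..5]={T0}  "a"  orig:{}
  [0..1]={C,S}  "ac"
  [1..2]=∅  "ca"
  [2..3]={C,S}  "ac"
  [3..4]=∅  "cc"
  [4..5]=∅  "ca"
  [0..2]={B}  "aca"
  [1..3]={S}  "cac"
  [2..4]={C}  "acc"
  [3..5]=∅  "cca"
  [0..3]=∅  "acac"
  [1..4]={C,S}  "cacc"
  [2..5]=∅  "acca"
  [0..4]=∅  "acacc"
  [1..5]={B}  "cacca"
  [0..5]={S}  "acacca"

S ∈ T[0,5] ⇒ YES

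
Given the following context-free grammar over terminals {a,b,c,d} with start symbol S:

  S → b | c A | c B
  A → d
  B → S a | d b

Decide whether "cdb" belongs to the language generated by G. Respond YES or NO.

CNF form of G:
  S -> T3 A | T3 B | b
  A -> d
  B -> S T0 | T1 T2
  T0 -> a
  T1 -> d
  T2 -> b
  T3 -> c

CYK table (by increasing span):
  cell(0,0) c: {T3}  orig:{}
  cell(1,1) d: {A,T1}  orig:{A}
  cell(2,2) b: {S,T2}  orig:{S}
  cell(0,1) cd: {S}
  cell(1,2) db: {B}
  cell(0,2) cdb: {S}

S ∈ T[0,2] ⇒ YES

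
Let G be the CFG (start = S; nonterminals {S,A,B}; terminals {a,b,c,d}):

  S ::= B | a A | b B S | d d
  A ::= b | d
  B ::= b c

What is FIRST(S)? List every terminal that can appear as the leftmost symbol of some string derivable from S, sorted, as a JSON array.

FIRST iteration:
round 1:
  A via A→b: +{b}
  A via A→d: +{d}
  B via B→b c: +{b}
  S via S→B: +{b}
  S via S→a A: +{a}
  S via S→d d: +{d}
  FIRST[S]={a,b,d}  FIRST[A]={b,d}  FIRST[B]={b}
round 2: (stable)
  FIRST[S]={a,b,d}  FIRST[A]={b,d}  FIRST[B]={b}

FIRST(S) = ["a", "b", "d"]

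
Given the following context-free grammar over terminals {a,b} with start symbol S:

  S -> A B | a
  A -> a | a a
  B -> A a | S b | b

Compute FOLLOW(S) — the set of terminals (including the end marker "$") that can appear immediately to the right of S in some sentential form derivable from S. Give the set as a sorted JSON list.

FIRST iteration:
iter 1:
  A via A→a: +{a}
  B via B→A a: +{a}
  B via B→b: +{b}
  S via S→A B: +{a}
  FIRST(S)={a}  FIRST(A)={a}  FIRST(B)={a,b}
iter 2: — fixpoint
  FIRST(S)={a}  FIRST(A)={a}  FIRST(B)={a,b}

FOLLOW iteration:
FOLLOW(S) := {$}
round 1:
  B→A a: FOLLOW(A) ⊇ FIRST(a) = {a}; new: +{a}
  B→S b: FOLLOW(S) ⊇ FIRST(b) = {b}; new: +{b}
  S→A B: FOLLOW(A) ⊇ FIRST(B) = {a,b}; new: +{b}
  S→A B: FOLLOW(B) ⊇ FOLLOW(S) ⊇ {$,b}; new: +{$,b}
  FOLLOW[S]={$,b}  FOLLOW[A]={a,b}  FOLLOW[B]={$,b}
round 2: (stable)
  FOLLOW[S]={$,b}  FOLLOW[A]={a,b}  FOLLOW[B]={$,b}

FOLLOW(S) = ["$", "b"]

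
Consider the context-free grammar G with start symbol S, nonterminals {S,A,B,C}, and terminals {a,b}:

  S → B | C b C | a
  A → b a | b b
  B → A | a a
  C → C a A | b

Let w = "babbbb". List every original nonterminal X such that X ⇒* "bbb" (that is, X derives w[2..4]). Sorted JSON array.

CNF form of G:
  S -> C X3 | T0 T0 | T0 T1 | T1 T1 | a
  A -> T0 T0 | T0 T1
  B -> T0 T0 | T0 T1 | T1 T1
  C -> C X2 | b
  T0 -> b
  T1 -> a
  X2 -> T1 A
  X3 -> T0 C

Fill CYK table bottom-up — only the sub-triangle for w[2..4]:
  T[2,2] 'b' = {C,T0}  orig:{C}
  T[3,3] 'b' = {C,T0}  orig:{C}
  T[4,4] 'b' = {C,T0}  orig:{C}
  T[2,3] 'bb' = {A,B,S,X3}  orig:{A,B,S}
  T[3,4] 'bb' = {A,B,S,X3}  orig:{A,B,S}
  T[2,4] 'bbb' = {S}

Original NTs in T[2,4] deriving "bbb": ["S"]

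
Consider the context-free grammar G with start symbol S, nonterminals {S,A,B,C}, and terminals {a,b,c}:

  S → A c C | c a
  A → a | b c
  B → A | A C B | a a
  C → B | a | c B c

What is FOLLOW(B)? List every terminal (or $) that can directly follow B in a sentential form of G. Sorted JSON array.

FIRST sets, iterate to fixpoint:
iter 1:
  A via A→a: +{a}
  A via A→b c: +{b}
  B via B→A: +{a,b}
  C via C→B: +{a,b}
  C via C→c B c: +{c}
  S via S→A c C: +{a,b}
  S via S→c a: +{c}
  FIRST[S]={a,b,c}  FIRST[A]={a,b}  FIRST[B]={a,b}  FIRST[C]={a,b,c}
iter 2: done
  FIRST[S]={a,b,c}  FIRST[A]={a,b}  FIRST[B]={a,b}  FIRST[C]={a,b,c}

FOLLOW iteration:
seed FOLLOW(S) with $
pass 1:
  B→A C B: FOLLOW(A) ⊇ FIRST(C) = {a,b,c}; new: +{a,b,c}
  B→A C B: FOLLOW(C) ⊇ FIRST(B) = {a,b}; new: +{a,b}
  C→B: FOLLOW(B) ⊇ FOLLOW(C) ⊇ {a,b}; new: +{a,b}
  C→c B c: FOLLOW(B) ⊇ FIRST(c) = {c}; new: +{c}
  S→A c C: FOLLOW(C) ⊇ FOLLOW(S) ⊇ {$}; new: +{$}
  S: {$}  A: {a,b,c}  B: {a,b,c}  C: {$,a,b}
pass 2:
  C→B: FOLLOW(B) ⊇ FOLLOW(C) ⊇ {$,a,b}; new: +{$}
  S: {$}  A: {a,b,c}  B: {$,a,b,c}  C: {$,a,b}
pass 3:
  B→A: FOLLOW(A) ⊇ FOLLOW(B) ⊇ {$,a,b,c}; new: +{$}
  S: {$}  A: {$,a,b,c}  B: {$,a,b,c}  C: {$,a,b}
pass 4: (no change)
  S: {$}  A: {$,a,b,c}  B: {$,a,b,c}  C: {$,a,b}

FOLLOW(B) = ["$", "a", "b", "c"]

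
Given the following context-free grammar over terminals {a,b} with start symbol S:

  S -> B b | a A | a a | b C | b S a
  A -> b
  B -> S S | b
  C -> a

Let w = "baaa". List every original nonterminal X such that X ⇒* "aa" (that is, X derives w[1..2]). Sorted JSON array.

Convert to CNF:
  S -> B T0 | T0 C | T0 X2 | T1 A | T1 T1
  A -> b
  B -> S S | b
  C -> a
  T0 -> b
  T1 -> a
  X2 -> S T1

CYK table (by increasing span), restricted to cells inside w[1..2]:
  cell(1,1) a: {C,T1}  orig:{C}
  cell(2,2) a: {C,T1}  orig:{C}
  cell(1,2) aa: {S}

Original NTs in T[1,2] deriving "aa": ["S"]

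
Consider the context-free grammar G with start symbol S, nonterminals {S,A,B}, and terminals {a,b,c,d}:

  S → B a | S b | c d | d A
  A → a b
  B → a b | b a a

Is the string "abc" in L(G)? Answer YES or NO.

Convert to CNF:
  S -> B T0 | S T1 | T2 T3 | T3 A
  A -> T0 T1
  B -> T0 T1 | T1 X4
  T0 -> a
  T1 -> b
  T2 -> c
  T3 -> d
  X4 -> T0 T0

CYK table (by increasing span):
  cell(0,0) a: {T0}  orig:{}
  cell(1,1) b: {T1}  orig:{}
  cell(2,2) c: {T2}  orig:{}
  cell(0,1) ab: {A,B}
  cell(1,2) bc: ∅
  cell(0,2) abc: ∅

S ∉ T[0,2] ⇒ NO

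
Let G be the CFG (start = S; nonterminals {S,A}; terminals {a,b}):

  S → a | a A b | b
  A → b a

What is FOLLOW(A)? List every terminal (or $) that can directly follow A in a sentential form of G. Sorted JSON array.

FIRST iteration:
iter 1:
  A via A→b a: +{b}
  S via S→a: +{a}
  S via S→b: +{b}
  FIRST[S]={a,b}  FIRST[A]={b}
iter 2: (no change)
  FIRST[S]={a,b}  FIRST[A]={b}

FOLLOW sets:
seed FOLLOW(S) with $
round 1:
  S→a A b: FOLLOW(A) ⊇ FIRST(b) = {b}; new: +{b}
  FOLLOW(S)={$}  FOLLOW(A)={b}
round 2: — fixpoint
  FOLLOW(S)={$}  FOLLOW(A)={b}

FOLLOW(A) = ["b"]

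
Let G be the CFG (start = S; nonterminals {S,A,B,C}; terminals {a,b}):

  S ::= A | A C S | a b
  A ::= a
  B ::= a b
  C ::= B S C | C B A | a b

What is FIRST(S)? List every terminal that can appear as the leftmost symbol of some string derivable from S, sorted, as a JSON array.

Compute FIRST by fixpoint:
round 1:
  A via A→a: +{a}
  B via B→a b: +{a}
  C via C→B S C: +{a}
  S via S→A: +{a}
  FIRST[S]={a}  FIRST[A]={a}  FIRST[B]={a}  FIRST[C]={a}
round 2: — fixpoint
  FIRST[S]={a}  FIRST[A]={a}  FIRST[B]={a}  FIRST[C]={a}

FIRST(S) = ["a"]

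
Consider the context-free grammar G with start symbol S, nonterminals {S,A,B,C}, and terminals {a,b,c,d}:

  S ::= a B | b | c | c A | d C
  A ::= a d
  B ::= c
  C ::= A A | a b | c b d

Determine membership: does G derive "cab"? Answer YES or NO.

CNF form of G:
  S -> T0 B | T1 C | T3 A | b | c
  A -> T0 T1
  B -> c
  C -> A A | T0 T2 | T3 X4
  T0 -> a
  T1 -> d
  T2 -> b
  T3 -> c
  X4 -> T2 T1

CYK table (by increasing span):
  cell(0,0) c: {B,S,T3}  orig:{B,S}
  cell(1,1) a: {T0}  orig:{}
  cell(2,2) b: {S,T2}  orig:{S}
  cell(0,1) ca: ∅
  cell(1,2) ab: {C}
  cell(0,2) cab: ∅

S ∉ T[0,2] ⇒ NO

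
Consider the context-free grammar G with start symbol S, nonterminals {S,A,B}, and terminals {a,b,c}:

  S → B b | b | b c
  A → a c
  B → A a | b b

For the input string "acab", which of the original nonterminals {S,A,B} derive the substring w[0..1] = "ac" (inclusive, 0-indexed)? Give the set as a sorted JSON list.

Convert to CNF:
  S -> B T2 | T2 T1 | b
  A -> T0 T1
  B -> A T0 | T2 T2
  T0 -> a
  T1 -> c
  T2 -> b

Fill CYK table bottom-up, restricted to cells inside w[0..1]:
  T[0,0] 'a' = {T0}  orig:{}
  T[1,1] 'c' = {T1}  orig:{}
  T[0,1] 'ac' = {A}

Original NTs in T[0,1] deriving "ac": ["A"]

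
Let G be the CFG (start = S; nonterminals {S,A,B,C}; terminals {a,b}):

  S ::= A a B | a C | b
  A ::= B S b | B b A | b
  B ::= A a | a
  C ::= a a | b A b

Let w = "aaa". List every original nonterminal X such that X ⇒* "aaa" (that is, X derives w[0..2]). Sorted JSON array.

CNF form of G:
  S -> A X5 | T1 C | b
  A -> B X2 | B X3 | b
  B -> A T1 | a
  C -> T0 X4 | T1 T1
  T0 -> b
  T1 -> a
  X2 -> S T0
  X3 -> T0 A
  X4 -> A T0
  X5 -> T1 B

CYK table (by increasing span) (cells [i..j] with 0 ≤ i ≤ j ≤ 2 only):
  [0..0]={B,T1}  "a"  orig:{B}
  [1..1]={B,T1}  "a"  orig:{B}
  [2..2]={B,T1}  "a"  orig:{B}
  [0..1]={C,X5}  "aa"  orig:{C}
  [1..2]={C,X5}  "aa"  orig:{C}
  [0..2]={S}  "aaa"

Original NTs in T[0,2] deriving "aaa": ["S"]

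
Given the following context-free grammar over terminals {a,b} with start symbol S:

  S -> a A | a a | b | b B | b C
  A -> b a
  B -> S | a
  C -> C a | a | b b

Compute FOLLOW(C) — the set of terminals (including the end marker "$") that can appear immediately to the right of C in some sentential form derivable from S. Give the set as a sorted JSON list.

FIRST sets, iterate to fixpoint:
round 1:
  A via A→b a: +{b}
  B via B→a: +{a}
  C via C→a: +{a}
  C via C→b b: +{b}
  S via S→a A: +{a}
  S via S→b: +{b}
  FIRST(S)={a,b}  FIRST(A)={b}  FIRST(B)={a}  FIRST(C)={a,b}
round 2:
  B via B→S: +{b}
  FIRST(S)={a,b}  FIRST(A)={b}  FIRST(B)={a,b}  FIRST(C)={a,b}
round 3: (stable)
  FIRST(S)={a,b}  FIRST(A)={b}  FIRST(B)={a,b}  FIRST(C)={a,b}

FOLLOW sets:
FOLLOW(S) := {$}
round 1:
  C→C a: FOLLOW(C) ⊇ FIRST(a) = {a}; new: +{a}
  S→a A: FOLLOW(A) ⊇ FOLLOW(S) ⊇ {$}; new: +{$}
  S→b B: FOLLOW(B) ⊇ FOLLOW(S) ⊇ {$}; new: +{$}
  S→b C: FOLLOW(C) ⊇ FOLLOW(S) ⊇ {$}; new: +{$}
  S: {$}  A: {$}  B: {$}  C: {$,a}
round 2: done
  S: {$}  A: {$}  B: {$}  C: {$,a}

FOLLOW(C) = ["$", "a"]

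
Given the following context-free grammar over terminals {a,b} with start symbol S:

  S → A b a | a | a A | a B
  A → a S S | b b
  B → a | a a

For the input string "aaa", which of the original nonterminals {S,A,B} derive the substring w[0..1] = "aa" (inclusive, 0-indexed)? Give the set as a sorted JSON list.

Convert to CNF:
  S -> A X3 | T0 A | T0 B | a
  A -> T0 X2 | T1 T1
  B -> T0 T0 | a
  T0 -> a
  T1 -> b
  X2 -> S S
  X3 -> T1 T0

Fill CYK table bottom-up, restricted to cells inside w[0..1]:
  cell(0,0) a: {B,S,T0}  orig:{B,S}
  cell(1,1) a: {B,S,T0}  orig:{B,S}
  cell(0,1) aa: {B,S,X2}  orig:{B,S}

Original NTs in T[0,1] deriving "aa": ["B", "S"]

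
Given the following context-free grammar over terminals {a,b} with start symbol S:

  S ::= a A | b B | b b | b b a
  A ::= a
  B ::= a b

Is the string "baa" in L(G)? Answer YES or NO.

CNF form of G:
  S -> T0 A | T1 B | T1 T1 | T1 X2
  A -> a
  B -> T0 T1
  T0 -> a
  T1 -> b
  X2 -> T1 T0

CYK fill:
  T[0,0] 'b' = {T1}  orig:{}
  T[1,1] 'a' = {A,T0}  orig:{A}
  T[2,2] 'a' = {A,T0}  orig:{A}
  T[0,1] 'ba' = {X2}  orig:{}
  T[1,2] 'aa' = {S}
  T[0,2] 'baa' = ∅

S ∉ T[0,2] ⇒ NO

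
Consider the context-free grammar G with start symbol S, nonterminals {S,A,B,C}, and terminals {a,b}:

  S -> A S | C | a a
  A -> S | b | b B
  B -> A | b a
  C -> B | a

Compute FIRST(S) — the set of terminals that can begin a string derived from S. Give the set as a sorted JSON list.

Compute FIRST by fixpoint:
round 1:
  A via A→b: +{b}
  B via B→A: +{b}
  C via C→B: +{b}
  C via C→a: +{a}
  S via S→A S: +{b}
  S via S→C: +{a}
  FIRST[S]={a,b}  FIRST[A]={b}  FIRST[B]={b}  FIRST[C]={a,b}
round 2:
  A via A→S: +{a}
  B via B→A: +{a}
  FIRST[S]={a,b}  FIRST[A]={a,b}  FIRST[B]={a,b}  FIRST[C]={a,b}
round 3: done
  FIRST[S]={a,b}  FIRST[A]={a,b}  FIRST[B]={a,b}  FIRST[C]={a,b}

FIRST(S) = ["a", "b"]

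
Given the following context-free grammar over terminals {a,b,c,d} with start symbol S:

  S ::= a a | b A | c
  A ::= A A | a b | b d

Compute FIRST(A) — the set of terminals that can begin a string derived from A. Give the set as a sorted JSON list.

Compute FIRST by fixpoint:
[1]
  A via A→a b: +{a}
  A via A→b d: +{b}
  S via S→a a: +{a}
  S via S→b A: +{b}
  S via S→c: +{c}
  S: {a,b,c}  A: {a,b}
[2] (no change)
  S: {a,b,c}  A: {a,b}

FIRST(A) = ["a", "b"]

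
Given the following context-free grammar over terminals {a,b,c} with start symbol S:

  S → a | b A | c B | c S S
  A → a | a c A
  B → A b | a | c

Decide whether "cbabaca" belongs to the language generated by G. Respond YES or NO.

CNF form of G:
  S -> T1 B | T1 X4 | T2 A | a
  A -> T0 X3 | a
  B -> A T2 | a | c
  T0 -> a
  T1 -> c
  T2 -> b
  X3 -> T1 A
  X4 -> S S

CYK fill:
  T[0,0] 'c' = {B,T1}  orig:{B}
  T[1,1] 'b' = {T2}  orig:{}
  T[2,2] 'a' = {A,B,S,T0}  orig:{A,B,S}
  T[3,3] 'b' = {T2}  orig:{}
  T[4,4] 'a' = {A,B,S,T0}  orig:{A,B,S}
  T[5,5] 'c' = {B,T1}  orig:{B}
  T[6,6] 'a' = {A,B,S,T0}  orig:{A,B,S}
  T[0,1] 'cb' = ∅
  T[1,2] 'ba' = {S}
  T[2,3] 'ab' = {B}
  T[3,4] 'ba' = {S}
  T[4,5] 'ac' = ∅
  T[5,6] 'ca' = {S,X3}  orig:{S}
  T[0,2] 'cba' = ∅
  T[1,3] 'bab' = ∅
  T[2,4] 'aba' = {X4}  orig:{}
  T[3,5] 'bac' = ∅
  T[4,6] 'aca' = {A,X4}  orig:{A}
  T[0,3] 'cbab' = ∅
  T[1,4] 'baba' = {X4}  orig:{}
  T[2,5] 'abac' = ∅
  T[3,6] 'baca' = {S,X4}  orig:{S}
  T[0,4] 'cbaba' = {S}
  T[1,5] 'babac' = ∅
  T[2,6] 'abaca' = {X4}  orig:{}
  T[0,5] 'cbabac' = ∅
  T[1,6] 'babaca' = {X4}  orig:{}
  T[0,6] 'cbabaca' = {S,X4}  orig:{S}

S ∈ T[0,6] ⇒ YES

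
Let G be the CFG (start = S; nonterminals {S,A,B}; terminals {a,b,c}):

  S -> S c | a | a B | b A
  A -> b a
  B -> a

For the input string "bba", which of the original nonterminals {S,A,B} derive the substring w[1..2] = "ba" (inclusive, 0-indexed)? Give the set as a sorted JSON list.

Convert to CNF:
  S -> S T2 | T0 A | T1 B | a
  A -> T0 T1
  B -> a
  T0 -> b
  T1 -> a
  T2 -> c

CYK fill — only the sub-triangle for w[1..2]:
  T[1,1] 'b' = {T0}  orig:{}
  T[2,2] 'a' = {B,S,T1}  orig:{B,S}
  T[1,2] 'ba' = {A}

Original NTs in T[1,2] deriving "ba": ["A"]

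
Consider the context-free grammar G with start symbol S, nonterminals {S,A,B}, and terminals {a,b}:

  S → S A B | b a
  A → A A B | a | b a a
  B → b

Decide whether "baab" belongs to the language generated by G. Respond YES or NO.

CNF form of G:
  S -> S X4 | T0 T1
  A -> A X2 | T0 X3 | a
  B -> b
  T0 -> b
  T1 -> a
  X2 -> A B
  X3 -> T1 T1
  X4 -> A B

Fill CYK table bottom-up:
  T[0,0] 'b' = {B,T0}  orig:{B}
  T[1,1] 'a' = {A,T1}  orig:{A}
  T[2,2] 'a' = {A,T1}  orig:{A}
  T[3,3] 'b' = {B,T0}  orig:{B}
  T[0,1] 'ba' = {S}
  T[1,2] 'aa' = {X3}  orig:{}
  T[2,3] 'ab' = {X2,X4}  orig:{}
  T[0,2] 'baa' = {A}
  T[1,3] 'aab' = {A}
  T[0,3] 'baab' = {S,X2,X4}  orig:{S}

S ∈ T[0,3] ⇒ YES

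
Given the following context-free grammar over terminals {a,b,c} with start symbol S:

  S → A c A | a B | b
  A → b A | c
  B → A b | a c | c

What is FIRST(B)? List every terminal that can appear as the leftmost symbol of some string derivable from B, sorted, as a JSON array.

Compute FIRST by fixpoint:
pass 1:
  A via A→b A: +{b}
  A via A→c: +{c}
  B via B→A b: +{b,c}
  B via B→a c: +{a}
  S via S→A c A: +{b,c}
  S via S→a B: +{a}
  FIRST[S]={a,b,c}  FIRST[A]={b,c}  FIRST[B]={a,b,c}
pass 2: (no change)
  FIRST[S]={a,b,c}  FIRST[A]={b,c}  FIRST[B]={a,b,c}

FIRST(B) = ["a", "b", "c"]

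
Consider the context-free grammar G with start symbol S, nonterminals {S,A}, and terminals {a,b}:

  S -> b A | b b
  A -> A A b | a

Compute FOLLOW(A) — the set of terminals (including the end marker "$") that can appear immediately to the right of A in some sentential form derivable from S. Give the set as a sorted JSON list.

Compute FIRST by fixpoint:
round 1:
  A via A→a: +{a}
  S via S→b A: +{b}
  S: {b}  A: {a}
round 2: — fixpoint
  S: {b}  A: {a}

Compute FOLLOW by fixpoint:
seed FOLLOW(S) with $
iter 1:
  A→A A b: FOLLOW(A) ⊇ FIRST(A) = {a}; new: +{a}
  A→A A b: FOLLOW(A) ⊇ FIRST(b) = {b}; new: +{b}
  S→b A: FOLLOW(A) ⊇ FOLLOW(S) ⊇ {$}; new: +{$}
  FOLLOW[S]={$}  FOLLOW[A]={$,a,b}
iter 2: done
  FOLLOW[S]={$}  FOLLOW[A]={$,a,b}

FOLLOW(A) = ["$", "a", "b"]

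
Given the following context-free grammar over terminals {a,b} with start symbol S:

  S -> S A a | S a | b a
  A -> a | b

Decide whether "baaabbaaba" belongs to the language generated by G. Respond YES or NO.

Convert to CNF:
  S -> S T0 | S X2 | T1 T0
  A -> a | b
  T0 -> a
  T1 -> b
  X2 -> A T0

Fill CYK table bottom-up:
  [0..0]={A,T1}  "b"  orig:{A}
  [1..1]={A,T0}  "a"  orig:{A}
  [2..2]={A,T0}  "a"  orig:{A}
  [3..3]={A,T0}  "a"  orig:{A}
  [4..4]={A,T1}  "b"  orig:{A}
  [5..5]={A,T1}  "b"  orig:{A}
  [6..6]={A,T0}  "a"  orig:{A}
  [7..7]={A,T0}  "a"  orig:{A}
  [8..8]={A,T1}  "b"  orig:{A}
  [9..9]={A,T0}  "a"  orig:{A}
  [0..1]={S,X2}  "ba"  orig:{S}
  [1..2]={X2}  "aa"  orig:{}
  [2..3]={X2}  "aa"  orig:{}
  [3..4]=∅  "ab"
  [4..5]=∅  "bb"
  [5..6]={S,X2}  "ba"  orig:{S}
  [6..7]={X2}  "aa"  orig:{}
  [7..8]=∅  "ab"
  [8..9]={S,X2}  "ba"  orig:{S}
  [0..2]={S}  "baa"
  [1..3]=∅  "aaa"
  [2..4]=∅  "aab"
  [3..5]=∅  "abb"
  [4..6]=∅  "bba"
  [5..7]={S}  "baa"
  [6..8]=∅  "aab"
  [7..9]=∅  "aba"
  [0..3]={S}  "baaa"
  [1..4]=∅  "aaab"
  [2..5]=∅  "aabb"
  [3..6]=∅  "abba"
  [4..7]=∅  "bbaa"
  [5..8]=∅  "baab"
  [6..9]=∅  "aaba"
  [0..4]=∅  "baaab"
  [1..5]=∅  "aaabb"
  [2..6]=∅  "aabba"
  [3..7]=∅  "abbaa"
  [4..8]=∅  "bbaab"
  [5..9]={S}  "baaba"
  [0..5]=∅  "baaabb"
  [1..6]=∅  "aaabba"
  [2..7]=∅  "aabbaa"
  [3..8]=∅  "abbaab"
  [4..9]=∅  "bbaaba"
  [0..6]=∅  "baaabba"
  [1..7]=∅  "aaabbaa"
  [2..8]=∅  "aabbaab"
  [3..9]=∅  "abbaaba"
  [0..7]=∅  "baaabbaa"
  [1..8]=∅  "aaabbaab"
  [2..9]=∅  "aabbaaba"
  [0..8]=∅  "baaabbaab"
  [1..9]=∅  "aaabbaaba"
  [0..9]=∅  "baaabbaaba"

S ∉ T[0,9] ⇒ NO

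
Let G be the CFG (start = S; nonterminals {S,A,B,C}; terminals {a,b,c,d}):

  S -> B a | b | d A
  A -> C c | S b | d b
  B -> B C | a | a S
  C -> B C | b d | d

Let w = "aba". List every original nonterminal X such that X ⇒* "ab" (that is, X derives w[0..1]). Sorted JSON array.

CNF form of G:
  S -> B T3 | T2 A | b
  A -> C T0 | S T1 | T2 T1
  B -> B C | T3 S | a
  C -> B C | T1 T2 | d
  T0 -> c
  T1 -> b
  T2 -> d
  T3 -> a

CYK table (by increasing span) (cells [i..j] with 0 ≤ i ≤ j ≤ 1 only):
  T[0,0] 'a' = {B,T3}  orig:{B}
  T[1,1] 'b' = {S,T1}  orig:{S}
  T[0,1] 'ab' = {B}

Original NTs in T[0,1] deriving "ab": ["B"]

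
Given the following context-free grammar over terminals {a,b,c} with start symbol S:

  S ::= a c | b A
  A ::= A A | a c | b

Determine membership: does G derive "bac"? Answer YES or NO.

CNF form of G:
  S -> T0 T1 | T2 A
  A -> A A | T0 T1 | b
  T0 -> a
  T1 -> c
  T2 -> b

CYK fill:
  cell(0,0) b: {A,T2}  orig:{A}
  cell(1,1) a: {T0}  orig:{}
  cell(2,2) c: {T1}  orig:{}
  cell(0,1) ba: ∅
  cell(1,2) ac: {A,S}
  cell(0,2) bac: {A,S}

S ∈ T[0,2] ⇒ YES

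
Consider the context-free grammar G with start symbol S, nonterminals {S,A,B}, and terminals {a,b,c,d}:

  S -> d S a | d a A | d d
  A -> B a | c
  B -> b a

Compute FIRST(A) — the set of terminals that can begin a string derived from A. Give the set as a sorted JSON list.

FIRST sets, iterate to fixpoint:
[1]
  A via A→c: +{c}
  B via B→b a: +{b}
  S via S→d S a: +{d}
  FIRST(S)={d}  FIRST(A)={c}  FIRST(B)={b}
[2]
  A via A→B a: +{b}
  FIRST(S)={d}  FIRST(A)={b,c}  FIRST(B)={b}
[3] (stable)
  FIRST(S)={d}  FIRST(A)={b,c}  FIRST(B)={b}

FIRST(A) = ["b", "c"]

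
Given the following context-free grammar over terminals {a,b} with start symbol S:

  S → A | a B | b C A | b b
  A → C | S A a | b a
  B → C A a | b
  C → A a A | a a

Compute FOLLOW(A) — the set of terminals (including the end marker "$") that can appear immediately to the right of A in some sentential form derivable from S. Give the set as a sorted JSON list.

FIRST iteration:
[1]
  A via A→b a: +{b}
  B via B→b: +{b}
  C via C→A a A: +{b}
  C via C→a a: +{a}
  S via S→A: +{b}
  S via S→a B: +{a}
  FIRST(S)={a,b}  FIRST(A)={b}  FIRST(B)={b}  FIRST(C)={a,b}
[2]
  A via A→C: +{a}
  B via B→C A a: +{a}
  FIRST(S)={a,b}  FIRST(A)={a,b}  FIRST(B)={a,b}  FIRST(C)={a,b}
[3] — fixpoint
  FIRST(S)={a,b}  FIRST(A)={a,b}  FIRST(B)={a,b}  FIRST(C)={a,b}

FOLLOW iteration:
seed FOLLOW(S) with $
[1]
  A→S A a: FOLLOW(S) ⊇ FIRST(A) = {a,b}; new: +{a,b}
  A→S A a: FOLLOW(A) ⊇ FIRST(a) = {a}; new: +{a}
  B→C A a: FOLLOW(C) ⊇ FIRST(A) = {a,b}; new: +{a,b}
  C→A a A: FOLLOW(A) ⊇ FOLLOW(C) ⊇ {a,b}; new: +{b}
  S→A: FOLLOW(A) ⊇ FOLLOW(S) ⊇ {$,a,b}; new: +{$}
  S→a B: FOLLOW(B) ⊇ FOLLOW(S) ⊇ {$,a,b}; new: +{$,a,b}
  FOLLOW[S]={$,a,b}  FOLLOW[A]={$,a,b}  FOLLOW[B]={$,a,b}  FOLLOW[C]={a,b}
[2]
  A→C: FOLLOW(C) ⊇ FOLLOW(A) ⊇ {$,a,b}; new: +{$}
  FOLLOW[S]={$,a,b}  FOLLOW[A]={$,a,b}  FOLLOW[B]={$,a,b}  FOLLOW[C]={$,a,b}
[3] — fixpoint
  FOLLOW[S]={$,a,b}  FOLLOW[A]={$,a,b}  FOLLOW[B]={$,a,b}  FOLLOW[C]={$,a,b}

FOLLOW(A) = ["$", "a", "b"]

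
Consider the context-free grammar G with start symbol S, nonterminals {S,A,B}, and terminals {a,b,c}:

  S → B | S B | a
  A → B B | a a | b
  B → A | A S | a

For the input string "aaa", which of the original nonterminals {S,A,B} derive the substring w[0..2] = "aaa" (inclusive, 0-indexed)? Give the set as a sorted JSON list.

CNF form of G:
  S -> A S | B B | S B | T0 T0 | a | b
  A -> B B | T0 T0 | b
  B -> A S | B B | T0 T0 | a | b
  T0 -> a

Fill CYK table bottom-up (cells [i..j] with 0 ≤ i ≤ j ≤ 2 only):
  T[0,0] 'a' = {B,S,T0}  orig:{B,S}
  T[1,1] 'a' = {B,S,T0}  orig:{B,S}
  T[2,2] 'a' = {B,S,T0}  orig:{B,S}
  T[0,1] 'aa' = {A,B,S}
  T[1,2] 'aa' = {A,B,S}
  T[0,2] 'aaa' = {A,B,S}

Original NTs in T[0,2] deriving "aaa": ["A", "B", "S"]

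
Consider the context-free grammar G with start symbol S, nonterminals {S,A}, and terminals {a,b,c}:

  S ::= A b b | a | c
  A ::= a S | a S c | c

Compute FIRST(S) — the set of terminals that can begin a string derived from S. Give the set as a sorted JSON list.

Compute FIRST by fixpoint:
iter 1:
  A via A→a S: +{a}
  A via A→c: +{c}
  S via S→A b b: +{a,c}
  FIRST(S)={a,c}  FIRST(A)={a,c}
iter 2: (no change)
  FIRST(S)={a,c}  FIRST(A)={a,c}

FIRST(S) = ["a", "c"]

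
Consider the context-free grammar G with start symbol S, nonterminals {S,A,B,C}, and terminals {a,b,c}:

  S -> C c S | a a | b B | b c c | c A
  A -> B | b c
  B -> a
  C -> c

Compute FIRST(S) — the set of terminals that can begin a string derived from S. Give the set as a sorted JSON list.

FIRST sets, iterate to fixpoint:
round 1:
  A via A→b c: +{b}
  B via B→a: +{a}
  C via C→c: +{c}
  S via S→C c S: +{c}
  S via S→a a: +{a}
  S via S→b B: +{b}
  FIRST[S]={a,b,c}  FIRST[A]={b}  FIRST[B]={a}  FIRST[C]={c}
round 2:
  A via A→B: +{a}
  FIRST[S]={a,b,c}  FIRST[A]={a,b}  FIRST[B]={a}  FIRST[C]={c}
round 3: done
  FIRST[S]={a,b,c}  FIRST[A]={a,b}  FIRST[B]={a}  FIRST[C]={c}

FIRST(S) = ["a", "b", "c"]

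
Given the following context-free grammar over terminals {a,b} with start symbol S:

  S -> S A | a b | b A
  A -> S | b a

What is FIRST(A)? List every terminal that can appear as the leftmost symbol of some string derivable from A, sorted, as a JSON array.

Compute FIRST by fixpoint:
pass 1:
  A via A→b a: +{b}
  S via S→a b: +{a}
  S via S→b A: +{b}
  FIRST(S)={a,b}  FIRST(A)={b}
pass 2:
  A via A→S: +{a}
  FIRST(S)={a,b}  FIRST(A)={a,b}
pass 3: done
  FIRST(S)={a,b}  FIRST(A)={a,b}

FIRST(A) = ["a", "b"]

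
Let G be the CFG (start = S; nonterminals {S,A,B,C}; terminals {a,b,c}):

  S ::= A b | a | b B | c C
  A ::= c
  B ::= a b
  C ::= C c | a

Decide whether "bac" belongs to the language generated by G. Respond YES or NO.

Convert to CNF:
  S -> A T1 | T1 B | T2 C | a
  A -> c
  B -> T0 T1
  C -> C T2 | a
  T0 -> a
  T1 -> b
  T2 -> c

CYK table (by increasing span):
  [0..0]={T1}  "b"  orig:{}
  [1..1]={C,S,T0}  "a"  orig:{C,S}
  [2..2]={A,T2}  "c"  orig:{A}
  [0..1]=∅  "ba"
  [1..2]={C}  "ac"
  [0..2]=∅  "bac"

S ∉ T[0,2] ⇒ NO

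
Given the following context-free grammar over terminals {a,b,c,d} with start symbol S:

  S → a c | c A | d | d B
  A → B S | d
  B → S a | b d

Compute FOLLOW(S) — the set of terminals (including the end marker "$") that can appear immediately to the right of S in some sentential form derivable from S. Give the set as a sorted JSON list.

Compute FIRST by fixpoint:
[1]
  A via A→d: +{d}
  B via B→b d: +{b}
  S via S→a c: +{a}
  S via S→c A: +{c}
  S via S→d: +{d}
  FIRST[S]={a,c,d}  FIRST[A]={d}  FIRST[B]={b}
[2]
  A via A→B S: +{b}
  B via B→S a: +{a,c,d}
  FIRST[S]={a,c,d}  FIRST[A]={b,d}  FIRST[B]={a,b,c,d}
[3]
  A via A→B S: +{a,c}
  FIRST[S]={a,c,d}  FIRST[A]={a,b,c,d}  FIRST[B]={a,b,c,d}
[4] (stable)
  FIRST[S]={a,c,d}  FIRST[A]={a,b,c,d}  FIRST[B]={a,b,c,d}

Compute FOLLOW by fixpoint:
FOLLOW(S) := {$}
iter 1:
  A→B S: FOLLOW(B) ⊇ FIRST(S) = {a,c,d}; new: +{a,c,d}
  B→S a: FOLLOW(S) ⊇ FIRST(a) = {a}; new: +{a}
  S→c A: FOLLOW(A) ⊇ FOLLOW(S) ⊇ {$,a}; new: +{$,a}
  S→d B: FOLLOW(B) ⊇ FOLLOW(S) ⊇ {$,a}; new: +{$}
  FOLLOW(S)={$,a}  FOLLOW(A)={$,a}  FOLLOW(B)={$,a,c,d}
iter 2: (no change)
  FOLLOW(S)={$,a}  FOLLOW(A)={$,a}  FOLLOW(B)={$,a,c,d}

FOLLOW(S) = ["$", "a"]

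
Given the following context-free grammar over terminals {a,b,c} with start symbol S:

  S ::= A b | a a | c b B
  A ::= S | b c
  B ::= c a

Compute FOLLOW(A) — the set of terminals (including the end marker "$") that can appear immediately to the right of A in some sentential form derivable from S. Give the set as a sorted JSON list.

FIRST iteration:
round 1:
  A via A→b c: +{b}
  B via B→c a: +{c}
  S via S→A b: +{b}
  S via S→a a: +{a}
  S via S→c b B: +{c}
  FIRST(S)={a,b,c}  FIRST(A)={b}  FIRST(B)={c}
round 2:
  A via A→S: +{a,c}
  FIRST(S)={a,b,c}  FIRST(A)={a,b,c}  FIRST(B)={c}
round 3: (no change)
  FIRST(S)={a,b,c}  FIRST(A)={a,b,c}  FIRST(B)={c}

FOLLOW sets:
seed FOLLOW(S) with $
iter 1:
  S→A b: FOLLOW(A) ⊇ FIRST(b) = {b}; new: +{b}
  S→c b B: FOLLOW(B) ⊇ FOLLOW(S) ⊇ {$}; new: +{$}
  FOLLOW(S)={$}  FOLLOW(A)={b}  FOLLOW(B)={$}
iter 2:
  A→S: FOLLOW(S) ⊇ FOLLOW(A) ⊇ {b}; new: +{b}
  S→c b B: FOLLOW(B) ⊇ FOLLOW(S) ⊇ {$,b}; new: +{b}
  FOLLOW(S)={$,b}  FOLLOW(A)={b}  FOLLOW(B)={$,b}
iter 3: (no change)
  FOLLOW(S)={$,b}  FOLLOW(A)={b}  FOLLOW(B)={$,b}

FOLLOW(A) = ["b"]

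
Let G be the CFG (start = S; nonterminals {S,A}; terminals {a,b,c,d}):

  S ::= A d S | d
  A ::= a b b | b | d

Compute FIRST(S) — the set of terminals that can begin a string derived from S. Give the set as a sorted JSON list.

FIRST iteration:
iter 1:
  A via A→a b b: +{a}
  A via A→b: +{b}
  A via A→d: +{d}
  S via S→A d S: +{a,b,d}
  S: {a,b,d}  A: {a,b,d}
iter 2: (stable)
  S: {a,b,d}  A: {a,b,d}

FIRST(S) = ["a", "b", "d"]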